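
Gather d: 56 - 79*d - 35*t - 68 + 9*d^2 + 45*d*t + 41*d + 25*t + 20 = 9*d^2 + d*(45*t - 38) - 10*t + 8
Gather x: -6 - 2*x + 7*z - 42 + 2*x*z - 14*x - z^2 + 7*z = x*(2*z - 16) - z^2 + 14*z - 48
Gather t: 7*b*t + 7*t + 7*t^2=7*t^2 + t*(7*b + 7)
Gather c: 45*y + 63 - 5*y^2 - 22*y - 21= -5*y^2 + 23*y + 42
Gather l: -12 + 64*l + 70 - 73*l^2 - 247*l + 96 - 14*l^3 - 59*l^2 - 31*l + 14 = -14*l^3 - 132*l^2 - 214*l + 168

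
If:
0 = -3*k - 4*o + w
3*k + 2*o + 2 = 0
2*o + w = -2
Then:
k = -2/3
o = 0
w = -2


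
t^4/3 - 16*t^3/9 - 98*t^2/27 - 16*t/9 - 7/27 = (t/3 + 1/3)*(t - 7)*(t + 1/3)^2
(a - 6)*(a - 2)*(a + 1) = a^3 - 7*a^2 + 4*a + 12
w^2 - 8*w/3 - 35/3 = (w - 5)*(w + 7/3)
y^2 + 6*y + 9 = (y + 3)^2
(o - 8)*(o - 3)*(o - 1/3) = o^3 - 34*o^2/3 + 83*o/3 - 8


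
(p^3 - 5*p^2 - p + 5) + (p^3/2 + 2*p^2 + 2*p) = 3*p^3/2 - 3*p^2 + p + 5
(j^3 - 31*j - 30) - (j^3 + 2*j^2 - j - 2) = -2*j^2 - 30*j - 28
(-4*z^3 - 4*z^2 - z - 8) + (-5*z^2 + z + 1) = -4*z^3 - 9*z^2 - 7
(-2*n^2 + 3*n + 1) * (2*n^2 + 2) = -4*n^4 + 6*n^3 - 2*n^2 + 6*n + 2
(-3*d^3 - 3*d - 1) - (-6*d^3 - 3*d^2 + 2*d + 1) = 3*d^3 + 3*d^2 - 5*d - 2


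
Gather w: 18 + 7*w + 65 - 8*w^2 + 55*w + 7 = -8*w^2 + 62*w + 90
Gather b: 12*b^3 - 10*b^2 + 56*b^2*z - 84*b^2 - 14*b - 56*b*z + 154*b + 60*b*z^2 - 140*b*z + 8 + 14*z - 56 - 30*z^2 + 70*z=12*b^3 + b^2*(56*z - 94) + b*(60*z^2 - 196*z + 140) - 30*z^2 + 84*z - 48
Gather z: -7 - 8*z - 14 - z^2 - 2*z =-z^2 - 10*z - 21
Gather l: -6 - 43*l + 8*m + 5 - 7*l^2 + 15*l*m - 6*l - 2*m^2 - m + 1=-7*l^2 + l*(15*m - 49) - 2*m^2 + 7*m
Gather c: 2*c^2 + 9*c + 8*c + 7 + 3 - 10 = 2*c^2 + 17*c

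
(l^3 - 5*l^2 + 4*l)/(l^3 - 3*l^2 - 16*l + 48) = l*(l - 1)/(l^2 + l - 12)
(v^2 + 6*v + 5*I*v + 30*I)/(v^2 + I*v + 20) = (v + 6)/(v - 4*I)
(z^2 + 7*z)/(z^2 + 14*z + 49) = z/(z + 7)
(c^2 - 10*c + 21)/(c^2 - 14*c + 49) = (c - 3)/(c - 7)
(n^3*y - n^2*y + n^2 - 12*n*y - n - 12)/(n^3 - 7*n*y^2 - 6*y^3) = (-n^3*y + n^2*y - n^2 + 12*n*y + n + 12)/(-n^3 + 7*n*y^2 + 6*y^3)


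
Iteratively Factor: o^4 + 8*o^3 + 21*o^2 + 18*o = (o + 2)*(o^3 + 6*o^2 + 9*o) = (o + 2)*(o + 3)*(o^2 + 3*o) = o*(o + 2)*(o + 3)*(o + 3)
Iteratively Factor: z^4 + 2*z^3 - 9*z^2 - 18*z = (z + 3)*(z^3 - z^2 - 6*z) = z*(z + 3)*(z^2 - z - 6) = z*(z + 2)*(z + 3)*(z - 3)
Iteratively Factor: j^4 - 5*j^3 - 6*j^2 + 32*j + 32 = (j + 1)*(j^3 - 6*j^2 + 32) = (j - 4)*(j + 1)*(j^2 - 2*j - 8) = (j - 4)*(j + 1)*(j + 2)*(j - 4)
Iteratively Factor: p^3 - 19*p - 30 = (p + 2)*(p^2 - 2*p - 15) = (p + 2)*(p + 3)*(p - 5)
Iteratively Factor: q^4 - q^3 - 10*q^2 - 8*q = (q + 2)*(q^3 - 3*q^2 - 4*q) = (q - 4)*(q + 2)*(q^2 + q) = q*(q - 4)*(q + 2)*(q + 1)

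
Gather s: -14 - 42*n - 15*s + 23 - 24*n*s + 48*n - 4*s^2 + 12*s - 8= 6*n - 4*s^2 + s*(-24*n - 3) + 1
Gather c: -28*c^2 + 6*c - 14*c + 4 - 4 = -28*c^2 - 8*c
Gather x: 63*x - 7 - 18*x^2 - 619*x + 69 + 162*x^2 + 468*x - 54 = 144*x^2 - 88*x + 8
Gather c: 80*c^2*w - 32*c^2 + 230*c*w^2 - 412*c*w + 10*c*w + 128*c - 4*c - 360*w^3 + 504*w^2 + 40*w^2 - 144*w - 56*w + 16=c^2*(80*w - 32) + c*(230*w^2 - 402*w + 124) - 360*w^3 + 544*w^2 - 200*w + 16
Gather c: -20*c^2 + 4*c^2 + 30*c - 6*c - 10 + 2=-16*c^2 + 24*c - 8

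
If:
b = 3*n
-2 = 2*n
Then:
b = -3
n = -1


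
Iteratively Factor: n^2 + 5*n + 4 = (n + 1)*(n + 4)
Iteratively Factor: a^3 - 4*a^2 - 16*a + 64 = (a - 4)*(a^2 - 16) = (a - 4)^2*(a + 4)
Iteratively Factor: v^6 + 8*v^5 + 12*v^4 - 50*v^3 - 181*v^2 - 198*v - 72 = (v - 3)*(v^5 + 11*v^4 + 45*v^3 + 85*v^2 + 74*v + 24) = (v - 3)*(v + 1)*(v^4 + 10*v^3 + 35*v^2 + 50*v + 24) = (v - 3)*(v + 1)*(v + 2)*(v^3 + 8*v^2 + 19*v + 12) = (v - 3)*(v + 1)*(v + 2)*(v + 3)*(v^2 + 5*v + 4) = (v - 3)*(v + 1)*(v + 2)*(v + 3)*(v + 4)*(v + 1)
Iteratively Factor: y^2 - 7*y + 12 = (y - 4)*(y - 3)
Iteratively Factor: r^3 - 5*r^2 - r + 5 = (r - 1)*(r^2 - 4*r - 5) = (r - 5)*(r - 1)*(r + 1)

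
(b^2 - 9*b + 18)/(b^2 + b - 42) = (b - 3)/(b + 7)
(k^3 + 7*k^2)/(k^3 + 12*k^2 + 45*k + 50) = k^2*(k + 7)/(k^3 + 12*k^2 + 45*k + 50)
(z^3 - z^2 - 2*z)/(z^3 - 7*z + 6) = z*(z + 1)/(z^2 + 2*z - 3)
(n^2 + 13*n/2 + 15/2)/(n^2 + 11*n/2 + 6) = (n + 5)/(n + 4)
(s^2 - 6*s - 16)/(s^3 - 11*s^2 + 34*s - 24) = (s^2 - 6*s - 16)/(s^3 - 11*s^2 + 34*s - 24)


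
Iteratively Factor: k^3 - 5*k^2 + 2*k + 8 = (k - 4)*(k^2 - k - 2) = (k - 4)*(k - 2)*(k + 1)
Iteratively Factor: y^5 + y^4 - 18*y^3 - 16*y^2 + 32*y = (y)*(y^4 + y^3 - 18*y^2 - 16*y + 32) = y*(y + 2)*(y^3 - y^2 - 16*y + 16) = y*(y + 2)*(y + 4)*(y^2 - 5*y + 4) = y*(y - 4)*(y + 2)*(y + 4)*(y - 1)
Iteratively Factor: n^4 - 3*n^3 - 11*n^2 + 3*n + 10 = (n + 2)*(n^3 - 5*n^2 - n + 5) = (n - 1)*(n + 2)*(n^2 - 4*n - 5) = (n - 1)*(n + 1)*(n + 2)*(n - 5)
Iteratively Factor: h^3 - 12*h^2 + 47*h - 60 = (h - 3)*(h^2 - 9*h + 20) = (h - 4)*(h - 3)*(h - 5)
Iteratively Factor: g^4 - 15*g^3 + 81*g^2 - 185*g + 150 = (g - 5)*(g^3 - 10*g^2 + 31*g - 30) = (g - 5)^2*(g^2 - 5*g + 6) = (g - 5)^2*(g - 3)*(g - 2)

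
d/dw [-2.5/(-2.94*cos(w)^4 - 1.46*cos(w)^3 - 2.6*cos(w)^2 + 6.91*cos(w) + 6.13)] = (29.4*cos(w)^3 + 10.95*cos(w)^2 + 13.0*cos(w) - 17.275)*sin(w)/(2.94*cos(w)^4 + 1.46*cos(w)^3 + 2.6*cos(w)^2 - 6.91*cos(w) - 6.13)^2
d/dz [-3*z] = -3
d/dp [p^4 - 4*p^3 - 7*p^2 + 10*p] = 4*p^3 - 12*p^2 - 14*p + 10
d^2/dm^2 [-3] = 0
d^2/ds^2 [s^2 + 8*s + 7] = 2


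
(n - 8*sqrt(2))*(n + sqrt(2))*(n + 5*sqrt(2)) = n^3 - 2*sqrt(2)*n^2 - 86*n - 80*sqrt(2)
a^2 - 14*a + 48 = (a - 8)*(a - 6)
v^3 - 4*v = v*(v - 2)*(v + 2)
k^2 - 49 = (k - 7)*(k + 7)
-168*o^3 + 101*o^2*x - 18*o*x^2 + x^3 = (-8*o + x)*(-7*o + x)*(-3*o + x)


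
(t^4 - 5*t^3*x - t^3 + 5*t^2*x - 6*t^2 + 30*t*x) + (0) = t^4 - 5*t^3*x - t^3 + 5*t^2*x - 6*t^2 + 30*t*x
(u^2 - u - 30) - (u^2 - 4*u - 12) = 3*u - 18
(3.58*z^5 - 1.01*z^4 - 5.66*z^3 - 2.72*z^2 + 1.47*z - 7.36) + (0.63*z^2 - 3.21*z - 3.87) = 3.58*z^5 - 1.01*z^4 - 5.66*z^3 - 2.09*z^2 - 1.74*z - 11.23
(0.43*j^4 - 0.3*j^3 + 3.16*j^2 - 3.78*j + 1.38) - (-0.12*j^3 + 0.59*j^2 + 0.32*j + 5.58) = 0.43*j^4 - 0.18*j^3 + 2.57*j^2 - 4.1*j - 4.2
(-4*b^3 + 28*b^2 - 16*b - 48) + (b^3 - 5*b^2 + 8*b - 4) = -3*b^3 + 23*b^2 - 8*b - 52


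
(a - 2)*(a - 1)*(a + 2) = a^3 - a^2 - 4*a + 4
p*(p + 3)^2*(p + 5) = p^4 + 11*p^3 + 39*p^2 + 45*p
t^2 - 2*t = t*(t - 2)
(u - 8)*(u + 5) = u^2 - 3*u - 40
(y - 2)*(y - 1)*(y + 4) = y^3 + y^2 - 10*y + 8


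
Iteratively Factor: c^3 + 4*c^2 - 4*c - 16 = (c - 2)*(c^2 + 6*c + 8) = (c - 2)*(c + 4)*(c + 2)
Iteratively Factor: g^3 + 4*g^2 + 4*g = (g)*(g^2 + 4*g + 4) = g*(g + 2)*(g + 2)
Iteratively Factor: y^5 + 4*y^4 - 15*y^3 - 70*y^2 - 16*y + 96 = (y + 4)*(y^4 - 15*y^2 - 10*y + 24) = (y + 2)*(y + 4)*(y^3 - 2*y^2 - 11*y + 12) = (y - 1)*(y + 2)*(y + 4)*(y^2 - y - 12) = (y - 1)*(y + 2)*(y + 3)*(y + 4)*(y - 4)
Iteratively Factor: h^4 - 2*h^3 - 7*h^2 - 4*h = (h - 4)*(h^3 + 2*h^2 + h) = h*(h - 4)*(h^2 + 2*h + 1) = h*(h - 4)*(h + 1)*(h + 1)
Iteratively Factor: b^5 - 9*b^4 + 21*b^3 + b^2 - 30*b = (b)*(b^4 - 9*b^3 + 21*b^2 + b - 30) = b*(b + 1)*(b^3 - 10*b^2 + 31*b - 30) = b*(b - 3)*(b + 1)*(b^2 - 7*b + 10) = b*(b - 3)*(b - 2)*(b + 1)*(b - 5)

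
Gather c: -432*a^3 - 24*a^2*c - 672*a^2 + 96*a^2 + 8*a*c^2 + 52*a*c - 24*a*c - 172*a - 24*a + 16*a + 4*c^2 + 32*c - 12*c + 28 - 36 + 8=-432*a^3 - 576*a^2 - 180*a + c^2*(8*a + 4) + c*(-24*a^2 + 28*a + 20)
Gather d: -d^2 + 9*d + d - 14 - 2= -d^2 + 10*d - 16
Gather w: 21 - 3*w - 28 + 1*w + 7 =-2*w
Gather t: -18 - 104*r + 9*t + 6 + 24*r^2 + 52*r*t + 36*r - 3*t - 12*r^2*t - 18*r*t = 24*r^2 - 68*r + t*(-12*r^2 + 34*r + 6) - 12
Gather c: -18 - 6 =-24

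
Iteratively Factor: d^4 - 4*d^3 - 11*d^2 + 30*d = (d - 5)*(d^3 + d^2 - 6*d) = (d - 5)*(d + 3)*(d^2 - 2*d) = (d - 5)*(d - 2)*(d + 3)*(d)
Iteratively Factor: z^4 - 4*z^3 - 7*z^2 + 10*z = (z)*(z^3 - 4*z^2 - 7*z + 10) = z*(z + 2)*(z^2 - 6*z + 5) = z*(z - 5)*(z + 2)*(z - 1)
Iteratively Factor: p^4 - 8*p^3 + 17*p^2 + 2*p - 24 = (p - 3)*(p^3 - 5*p^2 + 2*p + 8) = (p - 3)*(p + 1)*(p^2 - 6*p + 8) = (p - 3)*(p - 2)*(p + 1)*(p - 4)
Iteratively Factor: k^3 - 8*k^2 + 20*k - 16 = (k - 2)*(k^2 - 6*k + 8) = (k - 2)^2*(k - 4)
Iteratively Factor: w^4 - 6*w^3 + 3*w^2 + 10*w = (w - 5)*(w^3 - w^2 - 2*w) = w*(w - 5)*(w^2 - w - 2) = w*(w - 5)*(w + 1)*(w - 2)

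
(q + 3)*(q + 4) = q^2 + 7*q + 12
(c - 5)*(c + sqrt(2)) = c^2 - 5*c + sqrt(2)*c - 5*sqrt(2)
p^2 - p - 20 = (p - 5)*(p + 4)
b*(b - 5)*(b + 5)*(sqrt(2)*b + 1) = sqrt(2)*b^4 + b^3 - 25*sqrt(2)*b^2 - 25*b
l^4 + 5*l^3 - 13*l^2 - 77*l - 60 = (l - 4)*(l + 1)*(l + 3)*(l + 5)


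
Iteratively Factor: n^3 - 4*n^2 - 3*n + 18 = (n + 2)*(n^2 - 6*n + 9) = (n - 3)*(n + 2)*(n - 3)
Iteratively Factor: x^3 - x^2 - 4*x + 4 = (x + 2)*(x^2 - 3*x + 2) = (x - 1)*(x + 2)*(x - 2)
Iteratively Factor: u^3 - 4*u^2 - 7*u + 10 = (u - 5)*(u^2 + u - 2) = (u - 5)*(u + 2)*(u - 1)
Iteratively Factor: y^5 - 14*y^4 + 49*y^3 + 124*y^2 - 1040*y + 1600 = (y - 4)*(y^4 - 10*y^3 + 9*y^2 + 160*y - 400) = (y - 5)*(y - 4)*(y^3 - 5*y^2 - 16*y + 80) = (y - 5)*(y - 4)*(y + 4)*(y^2 - 9*y + 20) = (y - 5)*(y - 4)^2*(y + 4)*(y - 5)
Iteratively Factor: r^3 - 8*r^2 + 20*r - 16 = (r - 2)*(r^2 - 6*r + 8) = (r - 4)*(r - 2)*(r - 2)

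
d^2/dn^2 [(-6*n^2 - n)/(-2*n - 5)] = 280/(8*n^3 + 60*n^2 + 150*n + 125)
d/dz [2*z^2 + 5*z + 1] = 4*z + 5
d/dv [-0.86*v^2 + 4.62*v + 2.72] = 4.62 - 1.72*v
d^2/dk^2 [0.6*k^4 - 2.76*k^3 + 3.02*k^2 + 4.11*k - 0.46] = 7.2*k^2 - 16.56*k + 6.04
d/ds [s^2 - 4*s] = 2*s - 4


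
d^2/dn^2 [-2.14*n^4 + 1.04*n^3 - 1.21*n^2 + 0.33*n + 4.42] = -25.68*n^2 + 6.24*n - 2.42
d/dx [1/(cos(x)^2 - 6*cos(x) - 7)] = 2*(cos(x) - 3)*sin(x)/(sin(x)^2 + 6*cos(x) + 6)^2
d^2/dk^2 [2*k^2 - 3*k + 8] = 4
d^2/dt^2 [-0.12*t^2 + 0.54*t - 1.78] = -0.240000000000000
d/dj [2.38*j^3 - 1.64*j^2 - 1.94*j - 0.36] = 7.14*j^2 - 3.28*j - 1.94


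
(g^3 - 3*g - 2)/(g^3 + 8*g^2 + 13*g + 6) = (g - 2)/(g + 6)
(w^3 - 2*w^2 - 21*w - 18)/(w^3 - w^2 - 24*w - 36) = (w + 1)/(w + 2)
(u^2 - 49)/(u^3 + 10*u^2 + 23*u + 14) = (u - 7)/(u^2 + 3*u + 2)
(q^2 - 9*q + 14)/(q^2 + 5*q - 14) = (q - 7)/(q + 7)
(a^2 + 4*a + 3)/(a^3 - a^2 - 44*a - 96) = (a + 1)/(a^2 - 4*a - 32)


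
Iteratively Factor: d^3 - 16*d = (d - 4)*(d^2 + 4*d) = (d - 4)*(d + 4)*(d)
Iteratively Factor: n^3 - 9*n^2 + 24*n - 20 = (n - 2)*(n^2 - 7*n + 10) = (n - 2)^2*(n - 5)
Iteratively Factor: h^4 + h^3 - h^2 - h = (h)*(h^3 + h^2 - h - 1) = h*(h - 1)*(h^2 + 2*h + 1) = h*(h - 1)*(h + 1)*(h + 1)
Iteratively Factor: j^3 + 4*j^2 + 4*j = (j + 2)*(j^2 + 2*j) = j*(j + 2)*(j + 2)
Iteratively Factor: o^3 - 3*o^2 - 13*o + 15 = (o - 5)*(o^2 + 2*o - 3) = (o - 5)*(o + 3)*(o - 1)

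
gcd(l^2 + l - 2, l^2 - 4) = l + 2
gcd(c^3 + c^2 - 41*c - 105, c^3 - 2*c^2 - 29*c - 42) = c^2 - 4*c - 21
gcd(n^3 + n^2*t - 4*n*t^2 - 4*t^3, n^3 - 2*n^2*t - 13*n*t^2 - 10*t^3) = n^2 + 3*n*t + 2*t^2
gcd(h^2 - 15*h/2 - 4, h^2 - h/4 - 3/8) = h + 1/2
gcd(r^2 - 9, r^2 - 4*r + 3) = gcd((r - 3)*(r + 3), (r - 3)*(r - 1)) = r - 3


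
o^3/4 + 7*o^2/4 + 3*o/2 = o*(o/4 + 1/4)*(o + 6)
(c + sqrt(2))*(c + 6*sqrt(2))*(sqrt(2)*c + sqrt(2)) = sqrt(2)*c^3 + sqrt(2)*c^2 + 14*c^2 + 14*c + 12*sqrt(2)*c + 12*sqrt(2)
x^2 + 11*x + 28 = (x + 4)*(x + 7)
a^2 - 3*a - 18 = (a - 6)*(a + 3)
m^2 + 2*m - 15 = (m - 3)*(m + 5)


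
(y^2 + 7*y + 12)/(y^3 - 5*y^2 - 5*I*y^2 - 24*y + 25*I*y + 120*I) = (y + 4)/(y^2 - y*(8 + 5*I) + 40*I)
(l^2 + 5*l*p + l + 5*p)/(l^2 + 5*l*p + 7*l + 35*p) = (l + 1)/(l + 7)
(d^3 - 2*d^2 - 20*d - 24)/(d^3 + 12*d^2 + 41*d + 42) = (d^2 - 4*d - 12)/(d^2 + 10*d + 21)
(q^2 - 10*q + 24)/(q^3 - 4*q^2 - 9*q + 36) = (q - 6)/(q^2 - 9)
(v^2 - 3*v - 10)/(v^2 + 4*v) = (v^2 - 3*v - 10)/(v*(v + 4))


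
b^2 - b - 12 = (b - 4)*(b + 3)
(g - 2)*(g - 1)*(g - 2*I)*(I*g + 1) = I*g^4 + 3*g^3 - 3*I*g^3 - 9*g^2 + 6*g + 6*I*g - 4*I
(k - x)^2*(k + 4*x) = k^3 + 2*k^2*x - 7*k*x^2 + 4*x^3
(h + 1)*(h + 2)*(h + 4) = h^3 + 7*h^2 + 14*h + 8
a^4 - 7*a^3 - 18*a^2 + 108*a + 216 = (a - 6)^2*(a + 2)*(a + 3)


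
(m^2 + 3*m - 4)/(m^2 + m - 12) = (m - 1)/(m - 3)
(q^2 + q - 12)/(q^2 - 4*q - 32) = (q - 3)/(q - 8)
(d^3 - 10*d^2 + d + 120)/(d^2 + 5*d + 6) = (d^2 - 13*d + 40)/(d + 2)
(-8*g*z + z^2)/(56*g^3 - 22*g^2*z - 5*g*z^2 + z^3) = z*(-8*g + z)/(56*g^3 - 22*g^2*z - 5*g*z^2 + z^3)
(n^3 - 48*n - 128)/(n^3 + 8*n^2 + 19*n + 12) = (n^2 - 4*n - 32)/(n^2 + 4*n + 3)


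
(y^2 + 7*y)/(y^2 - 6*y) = (y + 7)/(y - 6)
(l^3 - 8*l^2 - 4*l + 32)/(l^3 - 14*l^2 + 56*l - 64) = (l + 2)/(l - 4)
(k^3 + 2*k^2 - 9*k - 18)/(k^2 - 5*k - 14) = (k^2 - 9)/(k - 7)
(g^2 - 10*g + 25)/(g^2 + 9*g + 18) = (g^2 - 10*g + 25)/(g^2 + 9*g + 18)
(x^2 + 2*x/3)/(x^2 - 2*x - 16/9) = 3*x/(3*x - 8)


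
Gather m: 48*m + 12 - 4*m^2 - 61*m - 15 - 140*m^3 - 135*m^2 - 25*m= -140*m^3 - 139*m^2 - 38*m - 3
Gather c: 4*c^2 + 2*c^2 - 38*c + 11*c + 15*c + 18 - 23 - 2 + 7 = 6*c^2 - 12*c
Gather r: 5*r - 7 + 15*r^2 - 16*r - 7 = 15*r^2 - 11*r - 14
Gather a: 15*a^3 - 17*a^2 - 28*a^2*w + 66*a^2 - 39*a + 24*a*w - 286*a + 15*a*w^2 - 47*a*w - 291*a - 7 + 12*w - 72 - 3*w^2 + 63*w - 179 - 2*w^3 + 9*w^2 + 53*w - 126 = 15*a^3 + a^2*(49 - 28*w) + a*(15*w^2 - 23*w - 616) - 2*w^3 + 6*w^2 + 128*w - 384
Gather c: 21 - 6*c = 21 - 6*c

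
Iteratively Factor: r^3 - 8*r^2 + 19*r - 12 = (r - 4)*(r^2 - 4*r + 3) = (r - 4)*(r - 1)*(r - 3)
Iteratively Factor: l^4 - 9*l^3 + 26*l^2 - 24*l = (l - 4)*(l^3 - 5*l^2 + 6*l) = (l - 4)*(l - 3)*(l^2 - 2*l) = l*(l - 4)*(l - 3)*(l - 2)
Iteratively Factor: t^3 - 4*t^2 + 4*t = (t)*(t^2 - 4*t + 4) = t*(t - 2)*(t - 2)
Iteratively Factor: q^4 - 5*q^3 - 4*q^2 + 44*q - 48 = (q - 4)*(q^3 - q^2 - 8*q + 12) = (q - 4)*(q - 2)*(q^2 + q - 6) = (q - 4)*(q - 2)*(q + 3)*(q - 2)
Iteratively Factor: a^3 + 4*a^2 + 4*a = (a + 2)*(a^2 + 2*a) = (a + 2)^2*(a)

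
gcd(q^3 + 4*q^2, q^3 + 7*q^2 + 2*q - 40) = q + 4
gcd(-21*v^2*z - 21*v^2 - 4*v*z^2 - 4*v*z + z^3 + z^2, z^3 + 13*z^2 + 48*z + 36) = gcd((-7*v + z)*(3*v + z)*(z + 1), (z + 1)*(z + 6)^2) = z + 1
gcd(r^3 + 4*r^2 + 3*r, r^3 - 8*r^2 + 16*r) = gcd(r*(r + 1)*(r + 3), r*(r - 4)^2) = r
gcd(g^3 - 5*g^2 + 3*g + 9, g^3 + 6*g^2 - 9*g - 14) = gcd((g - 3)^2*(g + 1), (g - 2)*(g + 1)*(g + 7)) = g + 1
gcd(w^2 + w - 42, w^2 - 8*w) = 1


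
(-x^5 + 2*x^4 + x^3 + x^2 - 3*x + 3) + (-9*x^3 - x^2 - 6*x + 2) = -x^5 + 2*x^4 - 8*x^3 - 9*x + 5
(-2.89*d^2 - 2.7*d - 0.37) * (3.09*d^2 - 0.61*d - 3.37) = -8.9301*d^4 - 6.5801*d^3 + 10.243*d^2 + 9.3247*d + 1.2469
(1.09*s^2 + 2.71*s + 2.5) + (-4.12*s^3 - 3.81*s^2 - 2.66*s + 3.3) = -4.12*s^3 - 2.72*s^2 + 0.0499999999999998*s + 5.8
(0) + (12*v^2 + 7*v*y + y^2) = 12*v^2 + 7*v*y + y^2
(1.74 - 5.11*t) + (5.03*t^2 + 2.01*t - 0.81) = 5.03*t^2 - 3.1*t + 0.93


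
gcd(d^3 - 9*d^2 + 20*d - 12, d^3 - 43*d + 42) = d^2 - 7*d + 6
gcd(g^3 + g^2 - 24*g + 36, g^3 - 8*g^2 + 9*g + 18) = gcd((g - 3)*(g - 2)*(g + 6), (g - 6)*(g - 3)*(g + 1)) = g - 3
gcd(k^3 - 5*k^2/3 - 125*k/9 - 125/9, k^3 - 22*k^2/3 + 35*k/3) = k - 5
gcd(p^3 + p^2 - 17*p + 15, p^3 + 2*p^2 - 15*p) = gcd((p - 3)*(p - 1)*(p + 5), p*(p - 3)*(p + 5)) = p^2 + 2*p - 15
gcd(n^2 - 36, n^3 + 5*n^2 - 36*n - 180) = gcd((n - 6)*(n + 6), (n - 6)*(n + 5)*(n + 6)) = n^2 - 36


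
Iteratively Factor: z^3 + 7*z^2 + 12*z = (z)*(z^2 + 7*z + 12) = z*(z + 4)*(z + 3)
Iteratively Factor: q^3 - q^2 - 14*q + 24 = (q + 4)*(q^2 - 5*q + 6) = (q - 2)*(q + 4)*(q - 3)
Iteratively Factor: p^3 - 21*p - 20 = (p + 1)*(p^2 - p - 20) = (p + 1)*(p + 4)*(p - 5)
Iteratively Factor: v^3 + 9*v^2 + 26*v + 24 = (v + 3)*(v^2 + 6*v + 8) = (v + 3)*(v + 4)*(v + 2)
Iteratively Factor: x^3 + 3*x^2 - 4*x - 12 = (x - 2)*(x^2 + 5*x + 6) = (x - 2)*(x + 2)*(x + 3)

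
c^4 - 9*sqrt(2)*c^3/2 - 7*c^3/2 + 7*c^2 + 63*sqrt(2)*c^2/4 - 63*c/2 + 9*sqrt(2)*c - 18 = (c - 4)*(c + 1/2)*(c - 3*sqrt(2))*(c - 3*sqrt(2)/2)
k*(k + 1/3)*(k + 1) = k^3 + 4*k^2/3 + k/3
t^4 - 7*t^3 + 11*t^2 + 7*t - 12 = (t - 4)*(t - 3)*(t - 1)*(t + 1)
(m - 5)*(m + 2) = m^2 - 3*m - 10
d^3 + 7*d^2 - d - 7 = (d - 1)*(d + 1)*(d + 7)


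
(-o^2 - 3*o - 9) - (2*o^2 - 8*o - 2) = -3*o^2 + 5*o - 7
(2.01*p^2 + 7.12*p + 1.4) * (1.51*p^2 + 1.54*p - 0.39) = 3.0351*p^4 + 13.8466*p^3 + 12.2949*p^2 - 0.6208*p - 0.546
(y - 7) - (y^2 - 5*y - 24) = -y^2 + 6*y + 17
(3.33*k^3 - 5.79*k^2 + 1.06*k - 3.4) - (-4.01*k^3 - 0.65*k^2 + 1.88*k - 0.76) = 7.34*k^3 - 5.14*k^2 - 0.82*k - 2.64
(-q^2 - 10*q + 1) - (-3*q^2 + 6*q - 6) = 2*q^2 - 16*q + 7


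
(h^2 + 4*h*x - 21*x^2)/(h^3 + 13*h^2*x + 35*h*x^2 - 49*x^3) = (-h + 3*x)/(-h^2 - 6*h*x + 7*x^2)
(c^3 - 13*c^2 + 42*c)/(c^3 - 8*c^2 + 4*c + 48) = c*(c - 7)/(c^2 - 2*c - 8)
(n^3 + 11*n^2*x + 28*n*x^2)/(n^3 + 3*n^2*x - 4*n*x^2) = (-n - 7*x)/(-n + x)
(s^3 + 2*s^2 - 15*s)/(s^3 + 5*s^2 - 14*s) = (s^2 + 2*s - 15)/(s^2 + 5*s - 14)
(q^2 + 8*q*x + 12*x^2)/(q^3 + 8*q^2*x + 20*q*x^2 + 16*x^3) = (q + 6*x)/(q^2 + 6*q*x + 8*x^2)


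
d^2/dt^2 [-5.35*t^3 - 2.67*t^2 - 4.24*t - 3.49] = -32.1*t - 5.34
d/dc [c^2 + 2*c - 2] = 2*c + 2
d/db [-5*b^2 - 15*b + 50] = -10*b - 15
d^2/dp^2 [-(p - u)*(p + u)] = -2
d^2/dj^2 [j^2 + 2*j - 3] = 2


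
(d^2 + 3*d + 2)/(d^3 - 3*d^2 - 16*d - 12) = 1/(d - 6)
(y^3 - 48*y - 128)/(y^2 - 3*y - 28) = (y^2 - 4*y - 32)/(y - 7)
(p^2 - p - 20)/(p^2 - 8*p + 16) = (p^2 - p - 20)/(p^2 - 8*p + 16)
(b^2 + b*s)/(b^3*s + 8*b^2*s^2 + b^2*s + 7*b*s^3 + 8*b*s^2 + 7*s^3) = b/(s*(b^2 + 7*b*s + b + 7*s))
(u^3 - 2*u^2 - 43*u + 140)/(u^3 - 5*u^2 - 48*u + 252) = (u^2 - 9*u + 20)/(u^2 - 12*u + 36)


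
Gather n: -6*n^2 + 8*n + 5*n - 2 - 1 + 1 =-6*n^2 + 13*n - 2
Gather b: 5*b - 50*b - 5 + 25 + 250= 270 - 45*b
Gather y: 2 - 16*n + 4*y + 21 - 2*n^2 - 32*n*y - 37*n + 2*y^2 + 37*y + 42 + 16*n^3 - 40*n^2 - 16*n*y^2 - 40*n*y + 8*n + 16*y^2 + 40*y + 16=16*n^3 - 42*n^2 - 45*n + y^2*(18 - 16*n) + y*(81 - 72*n) + 81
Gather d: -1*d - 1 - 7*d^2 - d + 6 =-7*d^2 - 2*d + 5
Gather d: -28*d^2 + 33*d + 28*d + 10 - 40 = -28*d^2 + 61*d - 30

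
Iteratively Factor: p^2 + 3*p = (p + 3)*(p)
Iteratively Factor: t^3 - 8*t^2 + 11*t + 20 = (t - 5)*(t^2 - 3*t - 4) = (t - 5)*(t - 4)*(t + 1)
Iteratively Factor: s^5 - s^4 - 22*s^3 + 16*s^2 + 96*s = (s + 4)*(s^4 - 5*s^3 - 2*s^2 + 24*s) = (s - 3)*(s + 4)*(s^3 - 2*s^2 - 8*s) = s*(s - 3)*(s + 4)*(s^2 - 2*s - 8) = s*(s - 4)*(s - 3)*(s + 4)*(s + 2)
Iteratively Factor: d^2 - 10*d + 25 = (d - 5)*(d - 5)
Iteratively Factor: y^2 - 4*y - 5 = (y + 1)*(y - 5)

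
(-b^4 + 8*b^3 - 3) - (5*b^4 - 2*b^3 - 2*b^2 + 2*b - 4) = -6*b^4 + 10*b^3 + 2*b^2 - 2*b + 1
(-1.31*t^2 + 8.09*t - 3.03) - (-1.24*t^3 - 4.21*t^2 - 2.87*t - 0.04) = 1.24*t^3 + 2.9*t^2 + 10.96*t - 2.99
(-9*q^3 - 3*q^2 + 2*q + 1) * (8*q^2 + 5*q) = -72*q^5 - 69*q^4 + q^3 + 18*q^2 + 5*q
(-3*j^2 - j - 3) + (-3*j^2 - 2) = -6*j^2 - j - 5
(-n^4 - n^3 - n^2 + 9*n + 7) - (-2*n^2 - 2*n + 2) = -n^4 - n^3 + n^2 + 11*n + 5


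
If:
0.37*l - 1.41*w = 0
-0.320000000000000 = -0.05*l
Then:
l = 6.40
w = 1.68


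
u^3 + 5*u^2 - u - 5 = (u - 1)*(u + 1)*(u + 5)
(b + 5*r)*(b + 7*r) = b^2 + 12*b*r + 35*r^2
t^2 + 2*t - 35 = (t - 5)*(t + 7)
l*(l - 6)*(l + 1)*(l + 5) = l^4 - 31*l^2 - 30*l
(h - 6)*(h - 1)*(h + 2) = h^3 - 5*h^2 - 8*h + 12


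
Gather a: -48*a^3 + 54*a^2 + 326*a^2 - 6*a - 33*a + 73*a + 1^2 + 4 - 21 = -48*a^3 + 380*a^2 + 34*a - 16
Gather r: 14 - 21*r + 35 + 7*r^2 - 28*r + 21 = 7*r^2 - 49*r + 70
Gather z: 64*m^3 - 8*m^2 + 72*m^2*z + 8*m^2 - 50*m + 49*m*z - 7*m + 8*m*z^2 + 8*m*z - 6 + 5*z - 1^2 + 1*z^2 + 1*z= 64*m^3 - 57*m + z^2*(8*m + 1) + z*(72*m^2 + 57*m + 6) - 7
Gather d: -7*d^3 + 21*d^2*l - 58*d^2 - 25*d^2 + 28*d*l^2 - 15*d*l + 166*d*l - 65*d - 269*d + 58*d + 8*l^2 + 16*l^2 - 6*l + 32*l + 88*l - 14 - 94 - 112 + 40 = -7*d^3 + d^2*(21*l - 83) + d*(28*l^2 + 151*l - 276) + 24*l^2 + 114*l - 180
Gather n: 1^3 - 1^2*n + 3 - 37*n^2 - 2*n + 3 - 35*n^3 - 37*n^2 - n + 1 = -35*n^3 - 74*n^2 - 4*n + 8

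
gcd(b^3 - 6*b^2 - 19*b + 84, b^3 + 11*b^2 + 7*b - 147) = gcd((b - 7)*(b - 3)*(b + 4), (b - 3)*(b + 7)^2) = b - 3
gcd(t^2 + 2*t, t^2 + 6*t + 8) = t + 2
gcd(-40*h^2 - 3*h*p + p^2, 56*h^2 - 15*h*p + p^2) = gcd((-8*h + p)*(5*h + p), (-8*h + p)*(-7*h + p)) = -8*h + p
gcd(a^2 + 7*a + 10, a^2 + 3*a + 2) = a + 2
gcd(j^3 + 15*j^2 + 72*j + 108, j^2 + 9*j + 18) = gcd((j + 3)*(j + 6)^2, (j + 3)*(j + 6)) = j^2 + 9*j + 18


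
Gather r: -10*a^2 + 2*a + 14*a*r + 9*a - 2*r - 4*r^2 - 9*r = -10*a^2 + 11*a - 4*r^2 + r*(14*a - 11)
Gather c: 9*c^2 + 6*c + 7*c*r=9*c^2 + c*(7*r + 6)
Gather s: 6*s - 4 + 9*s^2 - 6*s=9*s^2 - 4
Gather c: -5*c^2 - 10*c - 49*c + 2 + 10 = -5*c^2 - 59*c + 12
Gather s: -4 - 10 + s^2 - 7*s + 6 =s^2 - 7*s - 8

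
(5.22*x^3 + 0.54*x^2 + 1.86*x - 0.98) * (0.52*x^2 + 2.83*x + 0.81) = 2.7144*x^5 + 15.0534*x^4 + 6.7236*x^3 + 5.1916*x^2 - 1.2668*x - 0.7938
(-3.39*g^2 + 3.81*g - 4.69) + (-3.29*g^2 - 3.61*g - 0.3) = -6.68*g^2 + 0.2*g - 4.99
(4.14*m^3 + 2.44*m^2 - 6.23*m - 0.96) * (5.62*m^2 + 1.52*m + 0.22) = 23.2668*m^5 + 20.0056*m^4 - 30.393*m^3 - 14.328*m^2 - 2.8298*m - 0.2112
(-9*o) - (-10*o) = o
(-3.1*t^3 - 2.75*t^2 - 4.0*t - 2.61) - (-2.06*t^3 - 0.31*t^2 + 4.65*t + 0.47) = -1.04*t^3 - 2.44*t^2 - 8.65*t - 3.08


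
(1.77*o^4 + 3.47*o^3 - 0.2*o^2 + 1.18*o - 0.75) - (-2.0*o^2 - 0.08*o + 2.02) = 1.77*o^4 + 3.47*o^3 + 1.8*o^2 + 1.26*o - 2.77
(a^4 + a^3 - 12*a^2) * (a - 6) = a^5 - 5*a^4 - 18*a^3 + 72*a^2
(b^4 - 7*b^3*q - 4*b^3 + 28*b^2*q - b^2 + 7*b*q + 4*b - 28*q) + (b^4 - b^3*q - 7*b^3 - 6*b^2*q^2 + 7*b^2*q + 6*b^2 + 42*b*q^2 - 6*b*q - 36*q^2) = 2*b^4 - 8*b^3*q - 11*b^3 - 6*b^2*q^2 + 35*b^2*q + 5*b^2 + 42*b*q^2 + b*q + 4*b - 36*q^2 - 28*q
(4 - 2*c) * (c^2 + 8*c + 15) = -2*c^3 - 12*c^2 + 2*c + 60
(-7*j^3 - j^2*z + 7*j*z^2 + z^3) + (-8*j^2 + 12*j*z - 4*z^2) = -7*j^3 - j^2*z - 8*j^2 + 7*j*z^2 + 12*j*z + z^3 - 4*z^2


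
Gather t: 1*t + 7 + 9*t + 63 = 10*t + 70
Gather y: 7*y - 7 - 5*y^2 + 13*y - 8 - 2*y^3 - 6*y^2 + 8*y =-2*y^3 - 11*y^2 + 28*y - 15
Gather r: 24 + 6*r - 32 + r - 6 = 7*r - 14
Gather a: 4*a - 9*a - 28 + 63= 35 - 5*a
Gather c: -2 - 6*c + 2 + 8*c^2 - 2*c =8*c^2 - 8*c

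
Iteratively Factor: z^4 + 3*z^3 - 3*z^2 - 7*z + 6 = (z + 3)*(z^3 - 3*z + 2) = (z + 2)*(z + 3)*(z^2 - 2*z + 1) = (z - 1)*(z + 2)*(z + 3)*(z - 1)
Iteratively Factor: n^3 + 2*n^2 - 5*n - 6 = (n - 2)*(n^2 + 4*n + 3) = (n - 2)*(n + 3)*(n + 1)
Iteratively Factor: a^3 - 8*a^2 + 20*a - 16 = (a - 2)*(a^2 - 6*a + 8) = (a - 4)*(a - 2)*(a - 2)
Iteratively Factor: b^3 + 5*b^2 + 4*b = (b + 1)*(b^2 + 4*b) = (b + 1)*(b + 4)*(b)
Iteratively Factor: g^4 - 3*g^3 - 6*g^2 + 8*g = (g - 1)*(g^3 - 2*g^2 - 8*g) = (g - 4)*(g - 1)*(g^2 + 2*g) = g*(g - 4)*(g - 1)*(g + 2)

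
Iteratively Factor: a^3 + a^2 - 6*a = (a - 2)*(a^2 + 3*a) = (a - 2)*(a + 3)*(a)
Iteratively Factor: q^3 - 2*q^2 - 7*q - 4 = (q + 1)*(q^2 - 3*q - 4) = (q + 1)^2*(q - 4)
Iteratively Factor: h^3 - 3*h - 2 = (h + 1)*(h^2 - h - 2) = (h - 2)*(h + 1)*(h + 1)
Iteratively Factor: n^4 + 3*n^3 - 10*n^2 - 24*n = (n + 2)*(n^3 + n^2 - 12*n) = (n - 3)*(n + 2)*(n^2 + 4*n) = n*(n - 3)*(n + 2)*(n + 4)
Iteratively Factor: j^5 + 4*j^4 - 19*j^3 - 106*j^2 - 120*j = (j + 2)*(j^4 + 2*j^3 - 23*j^2 - 60*j) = j*(j + 2)*(j^3 + 2*j^2 - 23*j - 60) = j*(j + 2)*(j + 4)*(j^2 - 2*j - 15) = j*(j + 2)*(j + 3)*(j + 4)*(j - 5)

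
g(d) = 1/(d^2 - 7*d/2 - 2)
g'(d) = (7/2 - 2*d)/(d^2 - 7*d/2 - 2)^2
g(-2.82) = 0.06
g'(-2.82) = 0.04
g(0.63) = -0.26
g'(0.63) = 0.15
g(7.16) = 0.04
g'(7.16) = -0.02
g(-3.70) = 0.04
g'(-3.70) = 0.02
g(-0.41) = -2.52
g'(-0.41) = 27.42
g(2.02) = -0.20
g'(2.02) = -0.02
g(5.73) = 0.09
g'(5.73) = -0.07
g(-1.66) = 0.15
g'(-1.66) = 0.16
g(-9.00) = 0.01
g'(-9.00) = 0.00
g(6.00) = 0.08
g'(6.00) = -0.05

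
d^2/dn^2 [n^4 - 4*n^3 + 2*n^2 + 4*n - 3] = 12*n^2 - 24*n + 4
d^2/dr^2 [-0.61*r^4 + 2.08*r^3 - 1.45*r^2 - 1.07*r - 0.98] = -7.32*r^2 + 12.48*r - 2.9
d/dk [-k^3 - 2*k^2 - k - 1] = -3*k^2 - 4*k - 1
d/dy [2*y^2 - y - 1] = 4*y - 1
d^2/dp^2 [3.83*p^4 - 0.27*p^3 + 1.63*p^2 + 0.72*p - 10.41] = 45.96*p^2 - 1.62*p + 3.26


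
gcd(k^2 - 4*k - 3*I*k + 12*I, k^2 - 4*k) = k - 4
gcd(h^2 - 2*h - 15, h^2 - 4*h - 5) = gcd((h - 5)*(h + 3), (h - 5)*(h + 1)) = h - 5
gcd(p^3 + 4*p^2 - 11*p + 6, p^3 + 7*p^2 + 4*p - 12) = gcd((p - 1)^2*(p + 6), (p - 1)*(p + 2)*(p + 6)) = p^2 + 5*p - 6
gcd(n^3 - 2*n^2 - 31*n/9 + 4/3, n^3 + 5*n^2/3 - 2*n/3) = n - 1/3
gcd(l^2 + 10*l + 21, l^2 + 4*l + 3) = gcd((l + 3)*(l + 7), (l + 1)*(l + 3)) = l + 3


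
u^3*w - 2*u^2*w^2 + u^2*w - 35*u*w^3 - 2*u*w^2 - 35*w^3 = (u - 7*w)*(u + 5*w)*(u*w + w)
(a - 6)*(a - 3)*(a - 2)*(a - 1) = a^4 - 12*a^3 + 47*a^2 - 72*a + 36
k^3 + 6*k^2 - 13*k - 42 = (k - 3)*(k + 2)*(k + 7)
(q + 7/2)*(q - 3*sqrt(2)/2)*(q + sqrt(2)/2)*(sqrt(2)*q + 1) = sqrt(2)*q^4 - q^3 + 7*sqrt(2)*q^3/2 - 5*sqrt(2)*q^2/2 - 7*q^2/2 - 35*sqrt(2)*q/4 - 3*q/2 - 21/4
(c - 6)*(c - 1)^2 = c^3 - 8*c^2 + 13*c - 6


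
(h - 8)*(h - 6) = h^2 - 14*h + 48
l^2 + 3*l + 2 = (l + 1)*(l + 2)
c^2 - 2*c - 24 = (c - 6)*(c + 4)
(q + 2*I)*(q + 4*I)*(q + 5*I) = q^3 + 11*I*q^2 - 38*q - 40*I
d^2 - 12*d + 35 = (d - 7)*(d - 5)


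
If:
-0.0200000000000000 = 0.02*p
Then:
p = -1.00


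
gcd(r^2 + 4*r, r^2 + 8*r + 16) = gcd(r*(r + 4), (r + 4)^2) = r + 4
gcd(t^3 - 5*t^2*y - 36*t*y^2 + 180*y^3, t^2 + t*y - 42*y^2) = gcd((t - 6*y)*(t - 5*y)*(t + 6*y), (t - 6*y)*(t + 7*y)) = -t + 6*y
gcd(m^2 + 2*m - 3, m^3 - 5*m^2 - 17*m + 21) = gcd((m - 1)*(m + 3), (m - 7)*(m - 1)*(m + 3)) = m^2 + 2*m - 3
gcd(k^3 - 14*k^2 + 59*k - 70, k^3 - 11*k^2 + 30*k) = k - 5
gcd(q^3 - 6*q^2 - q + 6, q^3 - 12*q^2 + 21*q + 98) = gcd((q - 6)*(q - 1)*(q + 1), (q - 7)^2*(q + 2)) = 1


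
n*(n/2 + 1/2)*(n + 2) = n^3/2 + 3*n^2/2 + n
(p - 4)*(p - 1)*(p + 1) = p^3 - 4*p^2 - p + 4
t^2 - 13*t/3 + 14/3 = (t - 7/3)*(t - 2)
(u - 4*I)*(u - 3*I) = u^2 - 7*I*u - 12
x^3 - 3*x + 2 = (x - 1)^2*(x + 2)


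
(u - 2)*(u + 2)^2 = u^3 + 2*u^2 - 4*u - 8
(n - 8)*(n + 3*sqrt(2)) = n^2 - 8*n + 3*sqrt(2)*n - 24*sqrt(2)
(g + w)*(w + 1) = g*w + g + w^2 + w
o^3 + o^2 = o^2*(o + 1)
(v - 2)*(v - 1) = v^2 - 3*v + 2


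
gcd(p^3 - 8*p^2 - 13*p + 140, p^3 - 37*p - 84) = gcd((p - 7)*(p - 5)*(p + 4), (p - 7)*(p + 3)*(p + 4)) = p^2 - 3*p - 28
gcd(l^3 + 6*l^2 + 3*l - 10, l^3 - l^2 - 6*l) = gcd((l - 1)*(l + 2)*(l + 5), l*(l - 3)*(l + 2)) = l + 2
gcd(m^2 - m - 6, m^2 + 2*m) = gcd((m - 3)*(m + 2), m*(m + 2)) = m + 2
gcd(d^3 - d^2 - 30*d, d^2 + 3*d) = d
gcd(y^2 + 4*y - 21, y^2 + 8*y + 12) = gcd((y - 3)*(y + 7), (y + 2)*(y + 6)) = 1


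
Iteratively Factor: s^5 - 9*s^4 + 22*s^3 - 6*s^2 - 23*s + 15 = (s - 3)*(s^4 - 6*s^3 + 4*s^2 + 6*s - 5) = (s - 3)*(s + 1)*(s^3 - 7*s^2 + 11*s - 5) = (s - 3)*(s - 1)*(s + 1)*(s^2 - 6*s + 5) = (s - 3)*(s - 1)^2*(s + 1)*(s - 5)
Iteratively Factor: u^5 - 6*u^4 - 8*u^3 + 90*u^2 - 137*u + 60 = (u - 1)*(u^4 - 5*u^3 - 13*u^2 + 77*u - 60) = (u - 1)^2*(u^3 - 4*u^2 - 17*u + 60) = (u - 3)*(u - 1)^2*(u^2 - u - 20) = (u - 5)*(u - 3)*(u - 1)^2*(u + 4)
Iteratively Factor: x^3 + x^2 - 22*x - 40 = (x + 4)*(x^2 - 3*x - 10) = (x - 5)*(x + 4)*(x + 2)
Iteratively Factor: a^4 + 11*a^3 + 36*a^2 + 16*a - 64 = (a + 4)*(a^3 + 7*a^2 + 8*a - 16) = (a + 4)^2*(a^2 + 3*a - 4) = (a - 1)*(a + 4)^2*(a + 4)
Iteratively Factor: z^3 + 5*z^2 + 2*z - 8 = (z + 2)*(z^2 + 3*z - 4) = (z + 2)*(z + 4)*(z - 1)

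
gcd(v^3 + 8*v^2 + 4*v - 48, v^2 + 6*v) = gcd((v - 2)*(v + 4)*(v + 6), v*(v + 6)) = v + 6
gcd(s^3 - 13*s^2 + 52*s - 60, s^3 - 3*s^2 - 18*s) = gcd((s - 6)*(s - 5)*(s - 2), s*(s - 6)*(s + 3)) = s - 6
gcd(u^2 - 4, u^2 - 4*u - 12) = u + 2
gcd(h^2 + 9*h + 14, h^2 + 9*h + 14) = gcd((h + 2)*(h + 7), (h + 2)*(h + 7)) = h^2 + 9*h + 14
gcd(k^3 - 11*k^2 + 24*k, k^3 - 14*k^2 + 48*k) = k^2 - 8*k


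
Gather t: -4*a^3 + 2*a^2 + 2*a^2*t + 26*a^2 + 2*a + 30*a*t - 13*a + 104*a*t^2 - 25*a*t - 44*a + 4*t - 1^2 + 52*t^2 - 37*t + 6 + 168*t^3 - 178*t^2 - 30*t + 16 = -4*a^3 + 28*a^2 - 55*a + 168*t^3 + t^2*(104*a - 126) + t*(2*a^2 + 5*a - 63) + 21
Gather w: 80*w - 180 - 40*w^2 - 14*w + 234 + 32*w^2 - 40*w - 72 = -8*w^2 + 26*w - 18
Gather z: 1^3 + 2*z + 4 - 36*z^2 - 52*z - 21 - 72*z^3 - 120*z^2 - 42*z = -72*z^3 - 156*z^2 - 92*z - 16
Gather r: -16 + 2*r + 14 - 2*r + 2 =0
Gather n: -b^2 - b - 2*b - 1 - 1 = -b^2 - 3*b - 2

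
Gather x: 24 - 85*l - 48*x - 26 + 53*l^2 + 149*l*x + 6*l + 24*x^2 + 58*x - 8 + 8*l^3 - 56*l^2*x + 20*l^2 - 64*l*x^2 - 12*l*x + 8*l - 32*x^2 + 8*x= 8*l^3 + 73*l^2 - 71*l + x^2*(-64*l - 8) + x*(-56*l^2 + 137*l + 18) - 10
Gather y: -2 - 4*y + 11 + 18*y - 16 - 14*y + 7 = 0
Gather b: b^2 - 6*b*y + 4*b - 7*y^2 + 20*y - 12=b^2 + b*(4 - 6*y) - 7*y^2 + 20*y - 12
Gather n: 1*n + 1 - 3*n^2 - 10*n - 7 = -3*n^2 - 9*n - 6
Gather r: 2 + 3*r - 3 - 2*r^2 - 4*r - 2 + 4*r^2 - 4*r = 2*r^2 - 5*r - 3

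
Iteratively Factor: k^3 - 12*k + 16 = (k - 2)*(k^2 + 2*k - 8) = (k - 2)*(k + 4)*(k - 2)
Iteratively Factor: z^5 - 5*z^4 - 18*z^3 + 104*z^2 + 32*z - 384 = (z - 3)*(z^4 - 2*z^3 - 24*z^2 + 32*z + 128) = (z - 3)*(z + 4)*(z^3 - 6*z^2 + 32) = (z - 4)*(z - 3)*(z + 4)*(z^2 - 2*z - 8) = (z - 4)^2*(z - 3)*(z + 4)*(z + 2)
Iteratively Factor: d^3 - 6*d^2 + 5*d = (d - 1)*(d^2 - 5*d) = (d - 5)*(d - 1)*(d)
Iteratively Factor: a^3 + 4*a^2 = (a + 4)*(a^2) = a*(a + 4)*(a)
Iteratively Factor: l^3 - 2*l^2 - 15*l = (l)*(l^2 - 2*l - 15) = l*(l - 5)*(l + 3)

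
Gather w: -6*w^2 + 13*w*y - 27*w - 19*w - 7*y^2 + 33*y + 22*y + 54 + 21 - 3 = -6*w^2 + w*(13*y - 46) - 7*y^2 + 55*y + 72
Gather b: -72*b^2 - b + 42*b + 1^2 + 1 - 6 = -72*b^2 + 41*b - 4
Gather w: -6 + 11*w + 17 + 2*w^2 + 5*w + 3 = 2*w^2 + 16*w + 14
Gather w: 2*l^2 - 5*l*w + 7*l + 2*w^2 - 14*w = 2*l^2 + 7*l + 2*w^2 + w*(-5*l - 14)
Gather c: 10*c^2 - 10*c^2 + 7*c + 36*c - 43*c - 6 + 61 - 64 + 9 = 0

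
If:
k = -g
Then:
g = -k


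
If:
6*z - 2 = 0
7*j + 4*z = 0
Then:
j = -4/21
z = 1/3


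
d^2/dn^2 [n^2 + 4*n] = 2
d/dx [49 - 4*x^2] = -8*x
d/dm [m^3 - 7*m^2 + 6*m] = 3*m^2 - 14*m + 6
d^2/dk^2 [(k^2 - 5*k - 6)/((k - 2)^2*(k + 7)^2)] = 6*(k^4 - 10*k^3 - 16*k^2 - 235*k - 374)/(k^8 + 20*k^7 + 94*k^6 - 340*k^5 - 2399*k^4 + 4760*k^3 + 18424*k^2 - 54880*k + 38416)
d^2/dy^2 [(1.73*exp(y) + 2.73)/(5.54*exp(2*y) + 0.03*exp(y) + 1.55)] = (53.096468*exp(4*y) + 334.864746*exp(3*y) - 87.771882*exp(2*y) - 93.848028*exp(y) + 4.02938)*exp(y)/(170.031464*exp(6*y) + 2.762244*exp(5*y) + 142.730898*exp(4*y) + 1.545687*exp(3*y) + 39.933735*exp(2*y) + 0.216225*exp(y) + 3.723875)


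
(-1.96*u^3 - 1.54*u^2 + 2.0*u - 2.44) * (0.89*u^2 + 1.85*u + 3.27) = -1.7444*u^5 - 4.9966*u^4 - 7.4782*u^3 - 3.5074*u^2 + 2.026*u - 7.9788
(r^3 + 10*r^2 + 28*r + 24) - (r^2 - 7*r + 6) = r^3 + 9*r^2 + 35*r + 18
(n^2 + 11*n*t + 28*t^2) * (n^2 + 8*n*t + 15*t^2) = n^4 + 19*n^3*t + 131*n^2*t^2 + 389*n*t^3 + 420*t^4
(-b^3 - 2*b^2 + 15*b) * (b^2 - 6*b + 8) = -b^5 + 4*b^4 + 19*b^3 - 106*b^2 + 120*b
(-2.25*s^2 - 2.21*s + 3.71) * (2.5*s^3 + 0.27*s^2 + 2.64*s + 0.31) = -5.625*s^5 - 6.1325*s^4 + 2.7383*s^3 - 5.5302*s^2 + 9.1093*s + 1.1501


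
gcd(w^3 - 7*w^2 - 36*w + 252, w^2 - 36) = w^2 - 36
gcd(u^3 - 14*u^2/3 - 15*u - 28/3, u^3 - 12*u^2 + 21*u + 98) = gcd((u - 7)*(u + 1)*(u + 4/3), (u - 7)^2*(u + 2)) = u - 7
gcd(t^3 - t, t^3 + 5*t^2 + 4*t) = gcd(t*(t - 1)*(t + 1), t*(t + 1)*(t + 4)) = t^2 + t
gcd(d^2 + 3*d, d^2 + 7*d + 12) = d + 3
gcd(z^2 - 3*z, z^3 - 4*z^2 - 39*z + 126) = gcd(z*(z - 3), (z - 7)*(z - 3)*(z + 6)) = z - 3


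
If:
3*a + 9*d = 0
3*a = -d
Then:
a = 0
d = 0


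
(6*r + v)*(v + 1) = 6*r*v + 6*r + v^2 + v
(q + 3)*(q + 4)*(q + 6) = q^3 + 13*q^2 + 54*q + 72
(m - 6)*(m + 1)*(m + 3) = m^3 - 2*m^2 - 21*m - 18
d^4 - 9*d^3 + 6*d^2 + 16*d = d*(d - 8)*(d - 2)*(d + 1)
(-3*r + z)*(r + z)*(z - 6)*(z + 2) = -3*r^2*z^2 + 12*r^2*z + 36*r^2 - 2*r*z^3 + 8*r*z^2 + 24*r*z + z^4 - 4*z^3 - 12*z^2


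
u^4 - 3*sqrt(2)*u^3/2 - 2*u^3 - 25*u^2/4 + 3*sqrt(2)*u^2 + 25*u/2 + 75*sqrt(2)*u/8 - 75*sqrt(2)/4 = (u - 5/2)*(u - 2)*(u + 5/2)*(u - 3*sqrt(2)/2)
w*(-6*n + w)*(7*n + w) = -42*n^2*w + n*w^2 + w^3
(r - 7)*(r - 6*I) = r^2 - 7*r - 6*I*r + 42*I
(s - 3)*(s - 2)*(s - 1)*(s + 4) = s^4 - 2*s^3 - 13*s^2 + 38*s - 24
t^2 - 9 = (t - 3)*(t + 3)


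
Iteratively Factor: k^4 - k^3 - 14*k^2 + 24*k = (k - 2)*(k^3 + k^2 - 12*k) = (k - 3)*(k - 2)*(k^2 + 4*k) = (k - 3)*(k - 2)*(k + 4)*(k)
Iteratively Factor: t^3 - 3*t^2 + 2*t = (t - 2)*(t^2 - t) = (t - 2)*(t - 1)*(t)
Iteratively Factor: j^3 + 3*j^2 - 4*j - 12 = (j + 2)*(j^2 + j - 6) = (j + 2)*(j + 3)*(j - 2)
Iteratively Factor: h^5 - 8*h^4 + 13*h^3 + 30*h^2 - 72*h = (h + 2)*(h^4 - 10*h^3 + 33*h^2 - 36*h) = h*(h + 2)*(h^3 - 10*h^2 + 33*h - 36) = h*(h - 3)*(h + 2)*(h^2 - 7*h + 12) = h*(h - 3)^2*(h + 2)*(h - 4)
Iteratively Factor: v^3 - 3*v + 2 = (v + 2)*(v^2 - 2*v + 1) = (v - 1)*(v + 2)*(v - 1)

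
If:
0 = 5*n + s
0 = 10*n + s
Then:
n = 0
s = 0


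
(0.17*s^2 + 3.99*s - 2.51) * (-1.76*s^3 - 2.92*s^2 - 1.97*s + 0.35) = -0.2992*s^5 - 7.5188*s^4 - 7.5681*s^3 - 0.471600000000001*s^2 + 6.3412*s - 0.8785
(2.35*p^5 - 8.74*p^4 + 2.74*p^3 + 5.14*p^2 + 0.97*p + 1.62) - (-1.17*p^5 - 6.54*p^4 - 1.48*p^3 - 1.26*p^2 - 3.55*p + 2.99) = 3.52*p^5 - 2.2*p^4 + 4.22*p^3 + 6.4*p^2 + 4.52*p - 1.37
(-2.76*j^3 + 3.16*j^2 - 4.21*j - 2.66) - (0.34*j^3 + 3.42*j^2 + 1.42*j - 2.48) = -3.1*j^3 - 0.26*j^2 - 5.63*j - 0.18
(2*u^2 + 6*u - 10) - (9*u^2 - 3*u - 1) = -7*u^2 + 9*u - 9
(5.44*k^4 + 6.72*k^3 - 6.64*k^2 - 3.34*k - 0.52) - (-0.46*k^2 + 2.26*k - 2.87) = 5.44*k^4 + 6.72*k^3 - 6.18*k^2 - 5.6*k + 2.35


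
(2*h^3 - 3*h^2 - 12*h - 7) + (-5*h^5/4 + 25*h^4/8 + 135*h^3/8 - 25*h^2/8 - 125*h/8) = -5*h^5/4 + 25*h^4/8 + 151*h^3/8 - 49*h^2/8 - 221*h/8 - 7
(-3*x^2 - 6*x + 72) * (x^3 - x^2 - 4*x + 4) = -3*x^5 - 3*x^4 + 90*x^3 - 60*x^2 - 312*x + 288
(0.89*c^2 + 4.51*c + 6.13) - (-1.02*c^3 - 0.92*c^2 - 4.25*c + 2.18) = 1.02*c^3 + 1.81*c^2 + 8.76*c + 3.95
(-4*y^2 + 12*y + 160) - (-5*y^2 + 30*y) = y^2 - 18*y + 160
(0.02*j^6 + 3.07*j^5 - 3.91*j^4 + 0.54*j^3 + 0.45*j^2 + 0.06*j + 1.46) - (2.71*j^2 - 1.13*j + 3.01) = 0.02*j^6 + 3.07*j^5 - 3.91*j^4 + 0.54*j^3 - 2.26*j^2 + 1.19*j - 1.55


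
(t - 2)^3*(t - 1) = t^4 - 7*t^3 + 18*t^2 - 20*t + 8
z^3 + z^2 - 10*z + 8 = (z - 2)*(z - 1)*(z + 4)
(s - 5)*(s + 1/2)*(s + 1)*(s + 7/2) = s^4 - 77*s^2/4 - 27*s - 35/4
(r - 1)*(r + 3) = r^2 + 2*r - 3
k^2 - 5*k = k*(k - 5)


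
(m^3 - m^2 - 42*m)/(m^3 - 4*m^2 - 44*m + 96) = m*(m - 7)/(m^2 - 10*m + 16)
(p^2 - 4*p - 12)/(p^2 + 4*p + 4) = (p - 6)/(p + 2)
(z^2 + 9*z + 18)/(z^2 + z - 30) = (z + 3)/(z - 5)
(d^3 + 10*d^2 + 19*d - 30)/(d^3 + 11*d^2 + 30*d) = (d - 1)/d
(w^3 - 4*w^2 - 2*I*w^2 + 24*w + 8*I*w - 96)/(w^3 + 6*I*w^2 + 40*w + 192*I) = (w - 4)/(w + 8*I)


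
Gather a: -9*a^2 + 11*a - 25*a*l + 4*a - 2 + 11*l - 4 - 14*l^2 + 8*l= -9*a^2 + a*(15 - 25*l) - 14*l^2 + 19*l - 6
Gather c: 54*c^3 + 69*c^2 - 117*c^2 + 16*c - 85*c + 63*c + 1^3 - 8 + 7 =54*c^3 - 48*c^2 - 6*c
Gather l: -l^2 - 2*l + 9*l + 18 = -l^2 + 7*l + 18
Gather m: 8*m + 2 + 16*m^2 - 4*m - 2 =16*m^2 + 4*m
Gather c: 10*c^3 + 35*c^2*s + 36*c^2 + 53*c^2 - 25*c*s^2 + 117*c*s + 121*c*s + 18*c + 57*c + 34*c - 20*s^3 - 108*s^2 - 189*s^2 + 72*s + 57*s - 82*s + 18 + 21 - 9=10*c^3 + c^2*(35*s + 89) + c*(-25*s^2 + 238*s + 109) - 20*s^3 - 297*s^2 + 47*s + 30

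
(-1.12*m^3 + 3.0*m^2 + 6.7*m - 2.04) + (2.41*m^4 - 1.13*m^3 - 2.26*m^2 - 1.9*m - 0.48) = 2.41*m^4 - 2.25*m^3 + 0.74*m^2 + 4.8*m - 2.52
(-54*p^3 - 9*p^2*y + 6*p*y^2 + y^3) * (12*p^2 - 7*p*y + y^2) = -648*p^5 + 270*p^4*y + 81*p^3*y^2 - 39*p^2*y^3 - p*y^4 + y^5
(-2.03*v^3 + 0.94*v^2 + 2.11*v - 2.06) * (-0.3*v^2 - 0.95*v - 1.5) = 0.609*v^5 + 1.6465*v^4 + 1.519*v^3 - 2.7965*v^2 - 1.208*v + 3.09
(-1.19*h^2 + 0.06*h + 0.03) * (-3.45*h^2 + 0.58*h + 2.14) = 4.1055*h^4 - 0.8972*h^3 - 2.6153*h^2 + 0.1458*h + 0.0642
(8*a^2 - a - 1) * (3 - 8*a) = -64*a^3 + 32*a^2 + 5*a - 3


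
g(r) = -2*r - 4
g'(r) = -2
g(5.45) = -14.90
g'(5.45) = -2.00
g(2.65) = -9.30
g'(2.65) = -2.00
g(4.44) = -12.88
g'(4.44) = -2.00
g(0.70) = -5.40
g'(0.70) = -2.00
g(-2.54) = 1.08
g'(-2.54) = -2.00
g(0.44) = -4.88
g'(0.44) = -2.00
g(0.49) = -4.98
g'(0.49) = -2.00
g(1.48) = -6.96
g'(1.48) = -2.00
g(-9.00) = 14.00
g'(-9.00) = -2.00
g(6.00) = -16.00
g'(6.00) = -2.00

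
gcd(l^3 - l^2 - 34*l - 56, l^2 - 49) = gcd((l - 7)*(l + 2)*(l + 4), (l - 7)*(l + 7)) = l - 7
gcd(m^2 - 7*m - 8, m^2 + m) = m + 1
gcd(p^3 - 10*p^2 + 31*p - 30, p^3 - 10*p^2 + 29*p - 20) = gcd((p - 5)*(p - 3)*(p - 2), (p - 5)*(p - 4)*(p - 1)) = p - 5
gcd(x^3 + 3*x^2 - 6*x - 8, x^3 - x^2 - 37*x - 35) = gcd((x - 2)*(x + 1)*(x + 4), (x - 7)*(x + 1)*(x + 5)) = x + 1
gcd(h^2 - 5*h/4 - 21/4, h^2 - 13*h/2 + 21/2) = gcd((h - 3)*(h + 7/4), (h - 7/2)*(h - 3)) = h - 3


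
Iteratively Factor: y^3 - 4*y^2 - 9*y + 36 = (y + 3)*(y^2 - 7*y + 12) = (y - 4)*(y + 3)*(y - 3)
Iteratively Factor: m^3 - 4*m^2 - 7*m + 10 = (m + 2)*(m^2 - 6*m + 5) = (m - 1)*(m + 2)*(m - 5)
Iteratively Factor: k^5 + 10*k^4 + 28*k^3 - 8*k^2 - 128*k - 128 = (k + 2)*(k^4 + 8*k^3 + 12*k^2 - 32*k - 64) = (k + 2)*(k + 4)*(k^3 + 4*k^2 - 4*k - 16) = (k - 2)*(k + 2)*(k + 4)*(k^2 + 6*k + 8) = (k - 2)*(k + 2)*(k + 4)^2*(k + 2)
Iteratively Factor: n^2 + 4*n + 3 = (n + 1)*(n + 3)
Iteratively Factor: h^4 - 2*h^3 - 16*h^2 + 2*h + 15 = (h + 1)*(h^3 - 3*h^2 - 13*h + 15) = (h - 5)*(h + 1)*(h^2 + 2*h - 3) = (h - 5)*(h + 1)*(h + 3)*(h - 1)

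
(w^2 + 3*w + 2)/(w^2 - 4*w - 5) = (w + 2)/(w - 5)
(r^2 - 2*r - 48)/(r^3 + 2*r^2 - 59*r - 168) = (r + 6)/(r^2 + 10*r + 21)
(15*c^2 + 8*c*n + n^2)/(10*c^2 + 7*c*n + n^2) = (3*c + n)/(2*c + n)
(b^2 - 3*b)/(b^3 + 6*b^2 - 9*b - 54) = b/(b^2 + 9*b + 18)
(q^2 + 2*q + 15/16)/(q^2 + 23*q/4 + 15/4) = (q + 5/4)/(q + 5)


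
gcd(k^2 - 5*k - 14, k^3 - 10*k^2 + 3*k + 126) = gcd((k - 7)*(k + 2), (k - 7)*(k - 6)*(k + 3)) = k - 7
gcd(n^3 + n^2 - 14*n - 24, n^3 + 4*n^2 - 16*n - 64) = n - 4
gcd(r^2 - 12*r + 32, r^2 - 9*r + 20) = r - 4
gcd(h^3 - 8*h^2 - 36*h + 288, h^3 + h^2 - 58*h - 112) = h - 8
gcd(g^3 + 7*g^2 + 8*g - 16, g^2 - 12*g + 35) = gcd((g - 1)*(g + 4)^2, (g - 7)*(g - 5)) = 1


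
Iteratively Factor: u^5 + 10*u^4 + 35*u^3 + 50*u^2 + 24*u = (u + 4)*(u^4 + 6*u^3 + 11*u^2 + 6*u) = (u + 1)*(u + 4)*(u^3 + 5*u^2 + 6*u) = (u + 1)*(u + 3)*(u + 4)*(u^2 + 2*u) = (u + 1)*(u + 2)*(u + 3)*(u + 4)*(u)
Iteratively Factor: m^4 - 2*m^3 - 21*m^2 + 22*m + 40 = (m + 4)*(m^3 - 6*m^2 + 3*m + 10) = (m - 5)*(m + 4)*(m^2 - m - 2) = (m - 5)*(m - 2)*(m + 4)*(m + 1)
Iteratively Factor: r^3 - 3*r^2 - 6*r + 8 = (r - 4)*(r^2 + r - 2) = (r - 4)*(r + 2)*(r - 1)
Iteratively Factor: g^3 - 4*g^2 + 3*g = (g)*(g^2 - 4*g + 3) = g*(g - 3)*(g - 1)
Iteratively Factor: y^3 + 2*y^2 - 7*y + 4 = (y - 1)*(y^2 + 3*y - 4) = (y - 1)^2*(y + 4)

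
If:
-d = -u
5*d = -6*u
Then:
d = 0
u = 0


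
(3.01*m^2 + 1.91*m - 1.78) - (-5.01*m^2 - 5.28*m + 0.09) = 8.02*m^2 + 7.19*m - 1.87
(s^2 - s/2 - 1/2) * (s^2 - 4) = s^4 - s^3/2 - 9*s^2/2 + 2*s + 2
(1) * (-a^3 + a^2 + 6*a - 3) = -a^3 + a^2 + 6*a - 3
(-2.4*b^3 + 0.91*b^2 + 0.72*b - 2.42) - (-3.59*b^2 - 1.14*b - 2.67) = -2.4*b^3 + 4.5*b^2 + 1.86*b + 0.25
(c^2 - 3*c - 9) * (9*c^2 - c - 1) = 9*c^4 - 28*c^3 - 79*c^2 + 12*c + 9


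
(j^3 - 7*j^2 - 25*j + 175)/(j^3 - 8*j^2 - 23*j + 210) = (j - 5)/(j - 6)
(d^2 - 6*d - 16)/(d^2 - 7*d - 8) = (d + 2)/(d + 1)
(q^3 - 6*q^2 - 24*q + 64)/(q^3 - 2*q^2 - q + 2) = (q^2 - 4*q - 32)/(q^2 - 1)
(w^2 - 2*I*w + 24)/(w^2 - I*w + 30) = (w + 4*I)/(w + 5*I)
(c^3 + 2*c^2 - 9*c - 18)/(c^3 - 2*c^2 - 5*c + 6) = (c + 3)/(c - 1)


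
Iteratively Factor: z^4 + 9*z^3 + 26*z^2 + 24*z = (z + 4)*(z^3 + 5*z^2 + 6*z) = (z + 3)*(z + 4)*(z^2 + 2*z) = (z + 2)*(z + 3)*(z + 4)*(z)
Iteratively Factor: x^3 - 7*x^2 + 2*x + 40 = (x - 4)*(x^2 - 3*x - 10) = (x - 4)*(x + 2)*(x - 5)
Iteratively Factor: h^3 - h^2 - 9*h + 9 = (h - 3)*(h^2 + 2*h - 3) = (h - 3)*(h - 1)*(h + 3)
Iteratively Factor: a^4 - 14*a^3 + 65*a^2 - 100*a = (a - 5)*(a^3 - 9*a^2 + 20*a) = (a - 5)^2*(a^2 - 4*a) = a*(a - 5)^2*(a - 4)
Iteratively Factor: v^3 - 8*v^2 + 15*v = (v - 5)*(v^2 - 3*v) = v*(v - 5)*(v - 3)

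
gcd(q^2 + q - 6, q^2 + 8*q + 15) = q + 3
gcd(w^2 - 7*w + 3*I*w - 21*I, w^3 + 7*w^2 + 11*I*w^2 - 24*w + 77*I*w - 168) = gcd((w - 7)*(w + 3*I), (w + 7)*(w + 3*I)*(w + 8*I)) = w + 3*I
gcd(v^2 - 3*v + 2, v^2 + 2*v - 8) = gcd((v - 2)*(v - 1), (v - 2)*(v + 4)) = v - 2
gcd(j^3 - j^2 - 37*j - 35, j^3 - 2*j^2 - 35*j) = j^2 - 2*j - 35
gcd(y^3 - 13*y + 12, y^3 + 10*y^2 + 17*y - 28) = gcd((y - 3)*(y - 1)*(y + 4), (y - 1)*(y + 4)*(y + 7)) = y^2 + 3*y - 4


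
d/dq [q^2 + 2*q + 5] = 2*q + 2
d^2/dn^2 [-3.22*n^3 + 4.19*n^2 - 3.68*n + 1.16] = 8.38 - 19.32*n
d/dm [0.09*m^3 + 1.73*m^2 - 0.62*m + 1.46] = 0.27*m^2 + 3.46*m - 0.62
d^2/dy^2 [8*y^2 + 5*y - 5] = 16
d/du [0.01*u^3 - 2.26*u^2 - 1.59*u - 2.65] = 0.03*u^2 - 4.52*u - 1.59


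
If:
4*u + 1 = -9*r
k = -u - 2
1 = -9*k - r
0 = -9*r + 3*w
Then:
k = -16/85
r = 59/85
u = -154/85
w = 177/85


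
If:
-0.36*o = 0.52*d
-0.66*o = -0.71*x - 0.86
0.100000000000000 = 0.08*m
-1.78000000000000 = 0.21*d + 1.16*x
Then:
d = 0.28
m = 1.25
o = -0.40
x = -1.58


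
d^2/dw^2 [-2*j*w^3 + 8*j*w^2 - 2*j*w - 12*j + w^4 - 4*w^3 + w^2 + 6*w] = -12*j*w + 16*j + 12*w^2 - 24*w + 2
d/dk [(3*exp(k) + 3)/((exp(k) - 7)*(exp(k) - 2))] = 3*(-exp(2*k) - 2*exp(k) + 23)*exp(k)/(exp(4*k) - 18*exp(3*k) + 109*exp(2*k) - 252*exp(k) + 196)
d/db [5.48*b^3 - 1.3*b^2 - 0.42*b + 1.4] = 16.44*b^2 - 2.6*b - 0.42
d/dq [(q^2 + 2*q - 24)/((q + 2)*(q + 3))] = 3*(q^2 + 20*q + 44)/(q^4 + 10*q^3 + 37*q^2 + 60*q + 36)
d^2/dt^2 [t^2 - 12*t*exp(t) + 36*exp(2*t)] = -12*t*exp(t) + 144*exp(2*t) - 24*exp(t) + 2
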